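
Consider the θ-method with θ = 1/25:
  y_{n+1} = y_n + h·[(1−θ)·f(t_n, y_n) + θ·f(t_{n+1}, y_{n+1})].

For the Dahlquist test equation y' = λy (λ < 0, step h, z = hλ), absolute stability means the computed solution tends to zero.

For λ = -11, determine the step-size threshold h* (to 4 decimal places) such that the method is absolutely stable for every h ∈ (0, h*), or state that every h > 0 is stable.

On y'=λy, z=hλ:
  y_{n+1} = y_n + z·[24/25·y_n + 1/25·y_{n+1}] ⇒ (1 − 1/25z)y_{n+1} = (1 + 24/25z)y_n
  R(z) = (1 + 24/25z)/(1 − 1/25z).

Solve |R(x)|<1 on ℝ⁻.
x=-0.61: |R|=0.4045
R=−1: 1+24/25x = −1+1/25x ⇒ -23/25x=2 ⇒ x=2/(-23/25)=-2.1739
Confirm numerically:
  x=-2.122: |R|=0.95598 <1
  x=-1.741: |R|=0.62765 <1
  x=-1.279: |R|=0.21675 <1
  x=-0.958: |R|=0.07736 <1
  x=-2.641: |R|=1.38866 >1
  x=-2.571: |R|=1.33125 >1
  x=-2.332: |R|=1.13303 >1
Stable set (-2.1739, 0).

(-2.1739,0); λ=-11 ⇒ h* = (50/23)/11 = 0.1976.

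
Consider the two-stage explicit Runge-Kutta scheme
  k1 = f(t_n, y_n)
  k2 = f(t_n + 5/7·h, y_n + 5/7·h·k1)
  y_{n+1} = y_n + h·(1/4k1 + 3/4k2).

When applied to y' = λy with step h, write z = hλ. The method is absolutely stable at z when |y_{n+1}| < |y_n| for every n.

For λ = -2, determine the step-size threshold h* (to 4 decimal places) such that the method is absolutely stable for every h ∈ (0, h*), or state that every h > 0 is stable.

(-1.8667,0); λ=-2 ⇒ h* = (28/15)/2 = 0.9333.

With y'=λy (z=hλ):
  k1=λy_n ⇒ h·k1=z·y_n;  k2=λ(1+5/7z)y_n ⇒ h·k2=z(1+5/7z)y_n
  y_{n+1}/y_n = 1 + 1/4z + 3/4z(1+5/7z) = 1 + z + 15/28z²
  Hence R(z) = 1 + z + 15/28z².

Need |R(x)|<1, x<0.
x=-1.13: |R|=0.5541
R=1: x+15/28x²=0 ⇒ x=−28/15=-1.8667; min R=1−1/(4·15/28)=0.5333>−1
Confirm numerically:
  x=-1.610: |R|=0.77863 <1
  x=-1.370: |R|=0.63548 <1
  x=-0.886: |R|=0.53453 <1
  x=-2.368: |R|=1.63598 >1
  x=-2.350: |R|=1.60848 >1
  x=-2.065: |R|=1.21941 >1
Stable set (-1.8667, 0).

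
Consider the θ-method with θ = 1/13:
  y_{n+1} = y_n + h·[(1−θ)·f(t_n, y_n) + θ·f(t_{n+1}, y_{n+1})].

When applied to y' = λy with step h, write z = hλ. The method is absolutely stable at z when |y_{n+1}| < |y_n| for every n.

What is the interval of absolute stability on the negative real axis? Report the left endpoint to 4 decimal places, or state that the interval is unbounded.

(-2.3636, 0).

Set f=λy, z=hλ:
  y_{n+1} = y_n + z·[12/13·y_n + 1/13·y_{n+1}] ⇒ (1 − 1/13z)y_{n+1} = (1 + 12/13z)y_n
  R(z) = (1 + 12/13z)/(1 − 1/13z).

Find x<0 with |R(x)|<1.
x=-0.59: |R|=0.4356
R=−1: 1+12/13x = −1+1/13x ⇒ -11/13x=2 ⇒ x=2/(-11/13)=-2.3636
Confirm numerically:
  x=-1.751: |R|=0.54315 <1
  x=-1.309: |R|=0.18925 <1
  x=-1.287: |R|=0.17106 <1
  x=-1.025: |R|=0.04991 <1
  x=-2.651: |R|=1.20197 >1
  x=-2.479: |R|=1.08198 >1
So |R|<1 on (-2.3636, 0).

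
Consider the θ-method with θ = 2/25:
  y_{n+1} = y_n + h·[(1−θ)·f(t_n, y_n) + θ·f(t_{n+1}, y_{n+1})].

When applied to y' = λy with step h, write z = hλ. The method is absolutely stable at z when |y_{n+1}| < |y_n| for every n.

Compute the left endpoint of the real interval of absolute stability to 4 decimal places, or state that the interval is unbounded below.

z* = -2.3810.

Test eqn y'=λy, z=hλ:
  y_{n+1} = y_n + z·[23/25·y_n + 2/25·y_{n+1}] ⇒ (1 − 2/25z)y_{n+1} = (1 + 23/25z)y_n
  R(z) = (1 + 23/25z)/(1 − 2/25z).

Find x<0 with |R(x)|<1.
x=-0.4: |R|=0.6124
R=−1: 1+23/25x = −1+2/25x ⇒ -21/25x=2 ⇒ x=2/(-21/25)=-2.3810
Confirm numerically:
  x=-1.450: |R|=0.29928 <1
  x=-1.415: |R|=0.27111 <1
  x=-1.241: |R|=0.12892 <1
  x=-1.202: |R|=0.09656 <1
  x=-2.896: |R|=1.35126 >1
  x=-2.894: |R|=1.34994 >1
  x=-2.567: |R|=1.12965 >1
Stable set (-2.3810, 0).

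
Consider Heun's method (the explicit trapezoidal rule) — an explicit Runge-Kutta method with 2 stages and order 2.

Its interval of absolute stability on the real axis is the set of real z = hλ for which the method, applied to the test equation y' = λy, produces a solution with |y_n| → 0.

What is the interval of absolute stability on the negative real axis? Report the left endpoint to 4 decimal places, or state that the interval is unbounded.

Set f=λy, z=hλ:
  order 2, 2-stage ⇒ R(z)=1+z+z^2/2
  (e.g. R(-0.67)=0.55445, |R|=0.55445)

Solve |R(x)|<1 on ℝ⁻.
x=-0.67: |R|=0.5544
|R(-2.36)|=1.4248 |R(-1.41)|=0.5840 |R(-0.52)|=0.6152
Bisect:
  x_lo=-2.4931 |R|=1.6146  x_hi=-0.3716 |R|=0.6974
  mid=-1.43235 |R|=0.59346 →hi
  mid=-1.96271 |R|=0.96340 →hi
  mid=-2.22789 |R|=1.25385 →lo
  mid=-2.09530 |R|=1.09984 →lo
  mid=-2.02900 |R|=1.02942 →lo
  mid=-1.99585 |R|=0.99586 →hi
  mid=-2.01243 |R|=1.01251 →lo
  mid=-2.00414 |R|=1.00415 →lo
  mid=-2.00000 |R|=1.00000 →hi
  ...
  [-2.00013,-2.00000] ⇒ x*=-2.0000
Interval (-2.0000, 0).

(-2.0000, 0).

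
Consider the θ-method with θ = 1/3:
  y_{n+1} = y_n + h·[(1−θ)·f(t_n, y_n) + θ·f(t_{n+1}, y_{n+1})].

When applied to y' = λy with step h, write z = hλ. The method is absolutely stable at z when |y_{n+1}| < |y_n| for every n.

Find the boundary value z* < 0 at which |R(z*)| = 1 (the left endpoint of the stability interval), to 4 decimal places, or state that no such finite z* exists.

Test eqn y'=λy, z=hλ:
  y_{n+1} = y_n + z·[2/3·y_n + 1/3·y_{n+1}] ⇒ (1 − 1/3z)y_{n+1} = (1 + 2/3z)y_n
  so R(z) = (1 + 2/3z)/(1 − 1/3z).

Need |R(x)|<1, x<0.
x=-1.1: |R|=0.1951
R=−1: 1+2/3x = −1+1/3x ⇒ -1/3x=2 ⇒ x=2/(-1/3)=-6.0000
Confirm numerically:
  x=-4.388: |R|=0.78181 <1
  x=-3.434: |R|=0.60118 <1
  x=-2.566: |R|=0.38304 <1
  x=-2.405: |R|=0.33488 <1
  x=-6.572: |R|=1.05976 >1
  x=-6.387: |R|=1.04123 >1
  x=-6.337: |R|=1.03609 >1
So |R|<1 on (-6.0000, 0).

left endpoint -6.0000.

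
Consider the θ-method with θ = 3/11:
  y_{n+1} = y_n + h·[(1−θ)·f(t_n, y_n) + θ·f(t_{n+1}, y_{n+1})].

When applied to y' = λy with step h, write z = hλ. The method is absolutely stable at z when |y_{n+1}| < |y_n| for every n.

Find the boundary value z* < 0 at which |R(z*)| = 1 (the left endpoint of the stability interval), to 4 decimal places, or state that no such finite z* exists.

With y'=λy (z=hλ):
  y_{n+1} = y_n + z·[8/11·y_n + 3/11·y_{n+1}] ⇒ (1 − 3/11z)y_{n+1} = (1 + 8/11z)y_n
  ⇒ R(z) = (1 + 8/11z)/(1 − 3/11z).

Boundary: |R(x)|=1, x<0.
x=-1.35: |R|=0.0133
R=−1: 1+8/11x = −1+3/11x ⇒ -5/11x=2 ⇒ x=2/(-5/11)=-4.4000
Confirm numerically:
  x=-4.358: |R|=0.99128 <1
  x=-4.116: |R|=0.93918 <1
  x=-3.212: |R|=0.71215 <1
  x=-4.970: |R|=1.11000 >1
  x=-4.550: |R|=1.03043 >1
Interval (-4.4000, 0).

z* = -4.4000.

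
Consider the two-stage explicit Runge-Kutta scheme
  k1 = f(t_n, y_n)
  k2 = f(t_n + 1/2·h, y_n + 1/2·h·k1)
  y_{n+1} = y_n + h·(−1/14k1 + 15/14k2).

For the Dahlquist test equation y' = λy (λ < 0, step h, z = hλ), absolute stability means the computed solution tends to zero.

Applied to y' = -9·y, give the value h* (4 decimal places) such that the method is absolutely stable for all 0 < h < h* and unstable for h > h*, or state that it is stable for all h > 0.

(-1.8667,0); λ=-9 ⇒ h* = (28/15)/9 = 0.2074.

On y'=λy, z=hλ:
  k1=λy_n ⇒ h·k1=z·y_n;  k2=λ(1+1/2z)y_n ⇒ h·k2=z(1+1/2z)y_n
  y_{n+1}/y_n = 1 − 1/14z + 15/14z(1+1/2z) = 1 + z + 15/28z²
  R(z) = 1 + z + 15/28z².

Find x<0 with |R(x)|<1.
x=-0.77: |R|=0.5476
R=1: x+15/28x²=0 ⇒ x=−28/15=-1.8667; min R=1−1/(4·15/28)=0.5333>−1
Confirm numerically:
  x=-1.571: |R|=0.75116 <1
  x=-1.471: |R|=0.68820 <1
  x=-0.815: |R|=0.54083 <1
  x=-2.179: |R|=1.36459 >1
  x=-2.150: |R|=1.32634 >1
So |R|<1 on (-1.8667, 0).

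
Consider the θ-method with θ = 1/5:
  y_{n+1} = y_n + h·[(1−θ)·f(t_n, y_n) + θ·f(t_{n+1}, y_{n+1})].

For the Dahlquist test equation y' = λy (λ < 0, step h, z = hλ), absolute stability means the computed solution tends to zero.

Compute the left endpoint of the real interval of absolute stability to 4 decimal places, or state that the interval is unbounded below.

left endpoint -3.3333.

On y'=λy, z=hλ:
  y_{n+1} = y_n + z·[4/5·y_n + 1/5·y_{n+1}] ⇒ (1 − 1/5z)y_{n+1} = (1 + 4/5z)y_n
  so R(z) = (1 + 4/5z)/(1 − 1/5z).

Find x<0 with |R(x)|<1.
x=-0.32: |R|=0.6992
R=−1: 1+4/5x = −1+1/5x ⇒ -3/5x=2 ⇒ x=2/(-3/5)=-3.3333
Confirm numerically:
  x=-2.902: |R|=0.83624 <1
  x=-1.690: |R|=0.26308 <1
  x=-1.618: |R|=0.22242 <1
  x=-3.838: |R|=1.17131 >1
  x=-3.807: |R|=1.16135 >1
Stable set (-3.3333, 0).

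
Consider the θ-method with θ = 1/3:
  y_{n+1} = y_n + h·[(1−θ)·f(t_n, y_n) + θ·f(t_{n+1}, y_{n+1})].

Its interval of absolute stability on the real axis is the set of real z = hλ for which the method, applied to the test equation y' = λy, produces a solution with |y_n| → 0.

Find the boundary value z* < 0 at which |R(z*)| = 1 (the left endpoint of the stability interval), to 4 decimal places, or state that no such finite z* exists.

z* = -6.0000.

Test eqn y'=λy, z=hλ:
  y_{n+1} = y_n + z·[2/3·y_n + 1/3·y_{n+1}] ⇒ (1 − 1/3z)y_{n+1} = (1 + 2/3z)y_n
  Hence R(z) = (1 + 2/3z)/(1 − 1/3z).

Solve |R(x)|<1 on ℝ⁻.
x=-0.56: |R|=0.5281
R=−1: 1+2/3x = −1+1/3x ⇒ -1/3x=2 ⇒ x=2/(-1/3)=-6.0000
Confirm numerically:
  x=-4.492: |R|=0.79872 <1
  x=-4.019: |R|=0.71777 <1
  x=-3.955: |R|=0.70597 <1
  x=-6.422: |R|=1.04479 >1
  x=-6.301: |R|=1.03236 >1
  x=-6.036: |R|=1.00398 >1
Interval (-6.0000, 0).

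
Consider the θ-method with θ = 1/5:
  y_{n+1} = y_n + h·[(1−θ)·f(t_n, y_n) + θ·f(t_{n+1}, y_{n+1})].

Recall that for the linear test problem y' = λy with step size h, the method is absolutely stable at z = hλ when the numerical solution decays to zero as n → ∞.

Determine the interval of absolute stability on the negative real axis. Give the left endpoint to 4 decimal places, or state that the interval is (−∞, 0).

With y'=λy (z=hλ):
  y_{n+1} = y_n + z·[4/5·y_n + 1/5·y_{n+1}] ⇒ (1 − 1/5z)y_{n+1} = (1 + 4/5z)y_n
  Hence R(z) = (1 + 4/5z)/(1 − 1/5z).

Find x<0 with |R(x)|<1.
x=-1.2: |R|=0.0323
R=−1: 1+4/5x = −1+1/5x ⇒ -3/5x=2 ⇒ x=2/(-3/5)=-3.3333
Confirm numerically:
  x=-3.104: |R|=0.91510 <1
  x=-2.263: |R|=0.55790 <1
  x=-1.859: |R|=0.35515 <1
  x=-3.673: |R|=1.11749 >1
  x=-3.653: |R|=1.11083 >1
Stable set (-3.3333, 0).

(-3.3333, 0).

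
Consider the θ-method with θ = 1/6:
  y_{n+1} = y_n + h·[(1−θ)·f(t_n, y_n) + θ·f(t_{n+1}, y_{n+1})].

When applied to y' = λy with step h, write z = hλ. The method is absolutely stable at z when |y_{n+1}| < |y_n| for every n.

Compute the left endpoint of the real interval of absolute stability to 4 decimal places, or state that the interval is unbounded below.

z* = -3.0000.

On y'=λy, z=hλ:
  y_{n+1} = y_n + z·[5/6·y_n + 1/6·y_{n+1}] ⇒ (1 − 1/6z)y_{n+1} = (1 + 5/6z)y_n
  ⇒ R(z) = (1 + 5/6z)/(1 − 1/6z).

Find x<0 with |R(x)|<1.
x=-1.75: |R|=0.3548
R=−1: 1+5/6x = −1+1/6x ⇒ -2/3x=2 ⇒ x=2/(-2/3)=-3.0000
Confirm numerically:
  x=-2.861: |R|=0.93725 <1
  x=-2.095: |R|=0.55281 <1
  x=-1.622: |R|=0.27683 <1
  x=-3.593: |R|=1.24726 >1
  x=-3.232: |R|=1.10052 >1
  x=-3.090: |R|=1.03960 >1
Interval (-3.0000, 0).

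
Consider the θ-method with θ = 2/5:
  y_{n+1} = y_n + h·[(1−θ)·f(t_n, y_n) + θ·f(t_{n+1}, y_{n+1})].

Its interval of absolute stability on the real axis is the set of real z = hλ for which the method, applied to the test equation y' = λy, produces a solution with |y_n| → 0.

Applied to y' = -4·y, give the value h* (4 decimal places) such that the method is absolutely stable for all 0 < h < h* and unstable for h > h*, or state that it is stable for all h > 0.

(-10.0000,0); λ=-4 ⇒ h* = (10)/4 = 2.5000.

With y'=λy (z=hλ):
  y_{n+1} = y_n + z·[3/5·y_n + 2/5·y_{n+1}] ⇒ (1 − 2/5z)y_{n+1} = (1 + 3/5z)y_n
  R(z) = (1 + 3/5z)/(1 − 2/5z).

Solve |R(x)|<1 on ℝ⁻.
x=-0.78: |R|=0.4055
R=−1: 1+3/5x = −1+2/5x ⇒ -1/5x=2 ⇒ x=2/(-1/5)=-10.0000
Confirm numerically:
  x=-8.498: |R|=0.93171 <1
  x=-7.334: |R|=0.86445 <1
  x=-6.560: |R|=0.81015 <1
  x=-5.715: |R|=0.73920 <1
  x=-10.250: |R|=1.00980 >1
  x=-10.147: |R|=1.00581 >1
Interval (-10.0000, 0).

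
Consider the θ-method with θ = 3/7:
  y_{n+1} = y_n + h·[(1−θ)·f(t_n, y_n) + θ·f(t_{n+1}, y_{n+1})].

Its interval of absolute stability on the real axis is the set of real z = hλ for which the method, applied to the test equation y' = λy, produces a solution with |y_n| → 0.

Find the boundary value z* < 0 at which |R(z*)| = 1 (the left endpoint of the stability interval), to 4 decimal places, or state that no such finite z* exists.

Test eqn y'=λy, z=hλ:
  y_{n+1} = y_n + z·[4/7·y_n + 3/7·y_{n+1}] ⇒ (1 − 3/7z)y_{n+1} = (1 + 4/7z)y_n
  R(z) = (1 + 4/7z)/(1 − 3/7z).

Need |R(x)|<1, x<0.
x=-1.46: |R|=0.1019
R=−1: 1+4/7x = −1+3/7x ⇒ -1/7x=2 ⇒ x=2/(-1/7)=-14.0000
Confirm numerically:
  x=-13.318: |R|=0.98548 <1
  x=-7.297: |R|=0.76799 <1
  x=-5.949: |R|=0.67598 <1
  x=-14.448: |R|=1.00890 >1
  x=-14.405: |R|=1.00807 >1
  x=-14.186: |R|=1.00375 >1
Interval (-14.0000, 0).

left endpoint -14.0000.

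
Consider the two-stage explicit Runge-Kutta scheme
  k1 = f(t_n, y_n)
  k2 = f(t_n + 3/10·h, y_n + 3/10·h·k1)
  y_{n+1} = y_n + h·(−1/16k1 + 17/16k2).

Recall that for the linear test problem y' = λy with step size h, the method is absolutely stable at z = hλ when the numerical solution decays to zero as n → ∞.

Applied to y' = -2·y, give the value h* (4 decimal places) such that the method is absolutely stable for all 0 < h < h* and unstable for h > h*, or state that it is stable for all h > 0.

(-3.1373,0); λ=-2 ⇒ h* = (160/51)/2 = 1.5686.

Test eqn y'=λy, z=hλ:
  k1=λy_n ⇒ h·k1=z·y_n;  k2=λ(1+3/10z)y_n ⇒ h·k2=z(1+3/10z)y_n
  y_{n+1}/y_n = 1 − 1/16z + 17/16z(1+3/10z) = 1 + z + 51/160z²
  ⇒ R(z) = 1 + z + 51/160z².

Need |R(x)|<1, x<0.
x=-1.06: |R|=0.2981
R=1: x+51/160x²=0 ⇒ x=−160/51=-3.1373; min R=1−1/(4·51/160)=0.2157>−1
Confirm numerically:
  x=-2.164: |R|=0.32867 <1
  x=-1.705: |R|=0.22161 <1
  x=-1.303: |R|=0.23818 <1
  x=-1.289: |R|=0.24061 <1
  x=-3.619: |R|=1.55572 >1
  x=-3.461: |R|=1.35715 >1
  x=-3.347: |R|=1.22377 >1
Stable set (-3.1373, 0).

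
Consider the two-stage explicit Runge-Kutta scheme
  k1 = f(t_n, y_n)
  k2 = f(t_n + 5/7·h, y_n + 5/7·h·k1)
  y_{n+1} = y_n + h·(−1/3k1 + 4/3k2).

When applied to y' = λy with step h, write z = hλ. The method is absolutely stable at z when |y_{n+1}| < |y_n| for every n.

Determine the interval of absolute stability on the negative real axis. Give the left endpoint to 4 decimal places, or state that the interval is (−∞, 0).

With y'=λy (z=hλ):
  k1=λy_n ⇒ h·k1=z·y_n;  k2=λ(1+5/7z)y_n ⇒ h·k2=z(1+5/7z)y_n
  y_{n+1}/y_n = 1 − 1/3z + 4/3z(1+5/7z) = 1 + z + 20/21z²
  so R(z) = 1 + z + 20/21z².

Boundary: |R(x)|=1, x<0.
x=-0.55: |R|=0.7381
R=1: x+20/21x²=0 ⇒ x=−21/20=-1.0500; min R=1−1/(4·20/21)=0.7375>−1
Confirm numerically:
  x=-0.990: |R|=0.94343 <1
  x=-0.891: |R|=0.86508 <1
  x=-0.844: |R|=0.83442 <1
  x=-0.481: |R|=0.73934 <1
  x=-1.566: |R|=1.76958 >1
  x=-1.330: |R|=1.35467 >1
So |R|<1 on (-1.0500, 0).

(-1.0500, 0).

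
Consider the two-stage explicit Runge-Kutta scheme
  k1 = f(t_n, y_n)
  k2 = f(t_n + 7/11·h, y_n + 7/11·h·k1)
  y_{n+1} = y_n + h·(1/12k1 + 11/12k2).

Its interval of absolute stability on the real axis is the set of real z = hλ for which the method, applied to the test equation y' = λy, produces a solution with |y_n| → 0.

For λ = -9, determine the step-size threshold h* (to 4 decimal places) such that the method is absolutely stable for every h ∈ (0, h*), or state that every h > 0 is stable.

Test eqn y'=λy, z=hλ:
  k1=λy_n ⇒ h·k1=z·y_n;  k2=λ(1+7/11z)y_n ⇒ h·k2=z(1+7/11z)y_n
  y_{n+1}/y_n = 1 + 1/12z + 11/12z(1+7/11z) = 1 + z + 7/12z²
  so R(z) = 1 + z + 7/12z².

Boundary: |R(x)|=1, x<0.
x=-0.31: |R|=0.7461
R=1: x+7/12x²=0 ⇒ x=−12/7=-1.7143; min R=1−1/(4·7/12)=0.5714>−1
Confirm numerically:
  x=-1.400: |R|=0.74333 <1
  x=-1.048: |R|=0.59268 <1
  x=-1.034: |R|=0.58967 <1
  x=-2.136: |R|=1.52546 >1
  x=-1.901: |R|=1.20705 >1
  x=-1.795: |R|=1.08451 >1
Interval (-1.7143, 0).

(-1.7143,0); λ=-9 ⇒ h* = (12/7)/9 = 0.1905.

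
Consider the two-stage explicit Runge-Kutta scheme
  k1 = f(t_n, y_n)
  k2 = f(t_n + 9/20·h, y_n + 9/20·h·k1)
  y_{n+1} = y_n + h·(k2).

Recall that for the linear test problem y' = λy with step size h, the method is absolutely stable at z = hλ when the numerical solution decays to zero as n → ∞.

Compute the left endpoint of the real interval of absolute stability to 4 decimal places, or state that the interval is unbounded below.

z* = -2.2222.

Set f=λy, z=hλ:
  k1=λy_n ⇒ h·k1=z·y_n;  k2=λ(1+9/20z)y_n ⇒ h·k2=z(1+9/20z)y_n
  y_{n+1}/y_n = 1 + z(1+9/20z) = 1 + z + 9/20z²
  ⇒ R(z) = 1 + z + 9/20z².

Solve |R(x)|<1 on ℝ⁻.
x=-0.33: |R|=0.7190
R=1: x+9/20x²=0 ⇒ x=−20/9=-2.2222; min R=1−1/(4·9/20)=0.4444>−1
Confirm numerically:
  x=-1.848: |R|=0.68880 <1
  x=-1.388: |R|=0.47894 <1
  x=-1.044: |R|=0.44647 <1
  x=-0.980: |R|=0.45218 <1
  x=-2.468: |R|=1.27296 >1
  x=-2.273: |R|=1.05194 >1
Stable set (-2.2222, 0).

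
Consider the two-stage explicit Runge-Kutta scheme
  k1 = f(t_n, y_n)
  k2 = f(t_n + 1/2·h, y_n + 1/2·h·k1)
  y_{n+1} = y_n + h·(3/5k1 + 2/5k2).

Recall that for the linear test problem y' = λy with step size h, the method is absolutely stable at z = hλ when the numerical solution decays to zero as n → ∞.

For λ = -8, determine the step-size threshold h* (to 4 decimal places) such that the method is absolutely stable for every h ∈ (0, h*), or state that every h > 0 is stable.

(-5.0000,0); λ=-8 ⇒ h* = (5)/8 = 0.6250.

With y'=λy (z=hλ):
  k1=λy_n ⇒ h·k1=z·y_n;  k2=λ(1+1/2z)y_n ⇒ h·k2=z(1+1/2z)y_n
  y_{n+1}/y_n = 1 + 3/5z + 2/5z(1+1/2z) = 1 + z + 1/5z²
  ⇒ R(z) = 1 + z + 1/5z².

Boundary: |R(x)|=1, x<0.
x=-1.4: |R|=0.0080
R=1: x+1/5x²=0 ⇒ x=−5=-5.0000; min R=1−1/(4·1/5)=-0.2500>−1
Confirm numerically:
  x=-4.435: |R|=0.49885 <1
  x=-3.984: |R|=0.19045 <1
  x=-2.715: |R|=0.24075 <1
  x=-2.034: |R|=0.20657 <1
  x=-5.390: |R|=1.42042 >1
  x=-5.373: |R|=1.40083 >1
  x=-5.337: |R|=1.35971 >1
Interval (-5.0000, 0).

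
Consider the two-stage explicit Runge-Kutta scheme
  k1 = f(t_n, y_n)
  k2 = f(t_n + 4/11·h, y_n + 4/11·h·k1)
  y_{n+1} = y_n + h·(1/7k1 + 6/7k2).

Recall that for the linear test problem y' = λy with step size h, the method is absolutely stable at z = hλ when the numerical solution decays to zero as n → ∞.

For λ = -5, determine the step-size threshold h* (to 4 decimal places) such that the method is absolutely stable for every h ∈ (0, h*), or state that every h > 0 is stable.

(-3.2083,0); λ=-5 ⇒ h* = (77/24)/5 = 0.6417.

On y'=λy, z=hλ:
  k1=λy_n ⇒ h·k1=z·y_n;  k2=λ(1+4/11z)y_n ⇒ h·k2=z(1+4/11z)y_n
  y_{n+1}/y_n = 1 + 1/7z + 6/7z(1+4/11z) = 1 + z + 24/77z²
  so R(z) = 1 + z + 24/77z².

Find x<0 with |R(x)|<1.
x=-0.6: |R|=0.5122
R=1: x+24/77x²=0 ⇒ x=−77/24=-3.2083; min R=1−1/(4·24/77)=0.1979>−1
Confirm numerically:
  x=-3.141: |R|=0.93408 <1
  x=-2.353: |R|=0.37270 <1
  x=-1.417: |R|=0.20884 <1
  x=-3.618: |R|=1.46198 >1
  x=-3.496: |R|=1.31346 >1
Stable set (-3.2083, 0).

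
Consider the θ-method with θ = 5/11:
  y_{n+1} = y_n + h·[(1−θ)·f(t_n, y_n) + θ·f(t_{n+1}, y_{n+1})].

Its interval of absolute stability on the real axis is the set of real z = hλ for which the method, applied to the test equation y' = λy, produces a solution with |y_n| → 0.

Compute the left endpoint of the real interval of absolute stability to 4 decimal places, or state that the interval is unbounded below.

Test eqn y'=λy, z=hλ:
  y_{n+1} = y_n + z·[6/11·y_n + 5/11·y_{n+1}] ⇒ (1 − 5/11z)y_{n+1} = (1 + 6/11z)y_n
  so R(z) = (1 + 6/11z)/(1 − 5/11z).

Find x<0 with |R(x)|<1.
x=-1.79: |R|=0.0130
R=−1: 1+6/11x = −1+5/11x ⇒ -1/11x=2 ⇒ x=2/(-1/11)=-22.0000
Confirm numerically:
  x=-19.920: |R|=0.98119 <1
  x=-15.845: |R|=0.93178 <1
  x=-15.843: |R|=0.93175 <1
  x=-12.066: |R|=0.86073 <1
  x=-22.318: |R|=1.00259 >1
  x=-22.171: |R|=1.00140 >1
  x=-22.135: |R|=1.00111 >1
Interval (-22.0000, 0).

z* = -22.0000.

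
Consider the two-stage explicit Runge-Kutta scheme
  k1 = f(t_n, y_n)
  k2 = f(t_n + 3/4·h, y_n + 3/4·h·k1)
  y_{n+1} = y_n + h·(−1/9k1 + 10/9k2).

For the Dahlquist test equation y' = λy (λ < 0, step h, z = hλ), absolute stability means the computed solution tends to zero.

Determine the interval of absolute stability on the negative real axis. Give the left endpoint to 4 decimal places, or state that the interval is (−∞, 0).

(-1.2000, 0).

On y'=λy, z=hλ:
  k1=λy_n ⇒ h·k1=z·y_n;  k2=λ(1+3/4z)y_n ⇒ h·k2=z(1+3/4z)y_n
  y_{n+1}/y_n = 1 − 1/9z + 10/9z(1+3/4z) = 1 + z + 5/6z²
  so R(z) = 1 + z + 5/6z².

Find x<0 with |R(x)|<1.
x=-1.29: |R|=1.0968
R=1: x+5/6x²=0 ⇒ x=−6/5=-1.2000; min R=1−1/(4·5/6)=0.7000>−1
Confirm numerically:
  x=-0.884: |R|=0.76721 <1
  x=-0.770: |R|=0.72408 <1
  x=-0.610: |R|=0.70008 <1
  x=-1.551: |R|=1.45367 >1
  x=-1.483: |R|=1.34974 >1
So |R|<1 on (-1.2000, 0).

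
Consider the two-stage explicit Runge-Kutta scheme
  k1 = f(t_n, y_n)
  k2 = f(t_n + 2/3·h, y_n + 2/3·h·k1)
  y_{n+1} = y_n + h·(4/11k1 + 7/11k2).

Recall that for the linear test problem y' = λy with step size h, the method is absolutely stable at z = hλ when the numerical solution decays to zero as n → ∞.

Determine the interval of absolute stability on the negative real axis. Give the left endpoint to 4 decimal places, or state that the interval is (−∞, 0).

(-2.3571, 0).

Set f=λy, z=hλ:
  k1=λy_n ⇒ h·k1=z·y_n;  k2=λ(1+2/3z)y_n ⇒ h·k2=z(1+2/3z)y_n
  y_{n+1}/y_n = 1 + 4/11z + 7/11z(1+2/3z) = 1 + z + 14/33z²
  Hence R(z) = 1 + z + 14/33z².

Need |R(x)|<1, x<0.
x=-0.67: |R|=0.5204
R=1: x+14/33x²=0 ⇒ x=−33/14=-2.3571; min R=1−1/(4·14/33)=0.4107>−1
Confirm numerically:
  x=-2.328: |R|=0.97122 <1
  x=-1.515: |R|=0.45873 <1
  x=-1.185: |R|=0.41073 <1
  x=-1.086: |R|=0.41435 <1
  x=-2.861: |R|=1.61156 >1
  x=-2.719: |R|=1.41741 >1
  x=-2.378: |R|=1.02104 >1
Stable set (-2.3571, 0).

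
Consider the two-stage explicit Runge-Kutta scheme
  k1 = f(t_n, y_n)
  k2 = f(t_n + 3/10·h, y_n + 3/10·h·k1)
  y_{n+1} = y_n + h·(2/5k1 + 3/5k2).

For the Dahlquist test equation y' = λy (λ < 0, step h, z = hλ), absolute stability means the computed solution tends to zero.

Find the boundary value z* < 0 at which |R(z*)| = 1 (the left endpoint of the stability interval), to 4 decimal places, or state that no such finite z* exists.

z* = -5.5556.

With y'=λy (z=hλ):
  k1=λy_n ⇒ h·k1=z·y_n;  k2=λ(1+3/10z)y_n ⇒ h·k2=z(1+3/10z)y_n
  y_{n+1}/y_n = 1 + 2/5z + 3/5z(1+3/10z) = 1 + z + 9/50z²
  so R(z) = 1 + z + 9/50z².

Solve |R(x)|<1 on ℝ⁻.
x=-0.55: |R|=0.5044
R=1: x+9/50x²=0 ⇒ x=−50/9=-5.5556; min R=1−1/(4·9/50)=-0.3889>−1
Confirm numerically:
  x=-4.108: |R|=0.07038 <1
  x=-3.221: |R|=0.35353 <1
  x=-3.188: |R|=0.35860 <1
  x=-2.621: |R|=0.38446 <1
  x=-6.153: |R|=1.66169 >1
  x=-6.051: |R|=1.53963 >1
  x=-5.972: |R|=1.44766 >1
Interval (-5.5556, 0).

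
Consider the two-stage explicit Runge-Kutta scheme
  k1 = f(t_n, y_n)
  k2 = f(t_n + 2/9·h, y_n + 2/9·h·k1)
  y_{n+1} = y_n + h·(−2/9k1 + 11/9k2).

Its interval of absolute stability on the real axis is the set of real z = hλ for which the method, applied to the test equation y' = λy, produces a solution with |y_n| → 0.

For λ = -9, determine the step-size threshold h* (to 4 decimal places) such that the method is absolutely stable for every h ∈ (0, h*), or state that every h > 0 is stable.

With y'=λy (z=hλ):
  k1=λy_n ⇒ h·k1=z·y_n;  k2=λ(1+2/9z)y_n ⇒ h·k2=z(1+2/9z)y_n
  y_{n+1}/y_n = 1 − 2/9z + 11/9z(1+2/9z) = 1 + z + 22/81z²
  so R(z) = 1 + z + 22/81z².

Find x<0 with |R(x)|<1.
x=-0.71: |R|=0.4269
R=1: x+22/81x²=0 ⇒ x=−81/22=-3.6818; min R=1−1/(4·22/81)=0.0795>−1
Confirm numerically:
  x=-2.807: |R|=0.33304 <1
  x=-2.790: |R|=0.32420 <1
  x=-1.748: |R|=0.08189 <1
  x=-1.658: |R|=0.08863 <1
  x=-4.009: |R|=1.35626 >1
  x=-3.856: |R|=1.18242 >1
  x=-3.820: |R|=1.14337 >1
Interval (-3.6818, 0).

(-3.6818,0); λ=-9 ⇒ h* = (81/22)/9 = 0.4091.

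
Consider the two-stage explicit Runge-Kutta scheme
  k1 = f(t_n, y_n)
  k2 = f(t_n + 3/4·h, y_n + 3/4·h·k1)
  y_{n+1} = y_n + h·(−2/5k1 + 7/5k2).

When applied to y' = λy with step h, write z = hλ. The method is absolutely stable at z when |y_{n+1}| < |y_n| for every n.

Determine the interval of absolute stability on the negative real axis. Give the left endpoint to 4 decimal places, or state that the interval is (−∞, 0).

z∈(-0.9524,0).

Set f=λy, z=hλ:
  k1=λy_n ⇒ h·k1=z·y_n;  k2=λ(1+3/4z)y_n ⇒ h·k2=z(1+3/4z)y_n
  y_{n+1}/y_n = 1 − 2/5z + 7/5z(1+3/4z) = 1 + z + 21/20z²
  R(z) = 1 + z + 21/20z².

Need |R(x)|<1, x<0.
x=-0.83: |R|=0.8933
R=1: x+21/20x²=0 ⇒ x=−20/21=-0.9524; min R=1−1/(4·21/20)=0.7619>−1
Confirm numerically:
  x=-0.673: |R|=0.80258 <1
  x=-0.590: |R|=0.77550 <1
  x=-0.385: |R|=0.77064 <1
  x=-1.259: |R|=1.40534 >1
  x=-1.006: |R|=1.05664 >1
Stable set (-0.9524, 0).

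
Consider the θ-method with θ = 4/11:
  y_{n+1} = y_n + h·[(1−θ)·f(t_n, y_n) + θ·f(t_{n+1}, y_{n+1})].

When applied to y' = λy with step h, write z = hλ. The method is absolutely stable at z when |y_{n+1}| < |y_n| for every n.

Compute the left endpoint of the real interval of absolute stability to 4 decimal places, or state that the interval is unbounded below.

Set f=λy, z=hλ:
  y_{n+1} = y_n + z·[7/11·y_n + 4/11·y_{n+1}] ⇒ (1 − 4/11z)y_{n+1} = (1 + 7/11z)y_n
  so R(z) = (1 + 7/11z)/(1 − 4/11z).

Find x<0 with |R(x)|<1.
x=-0.5: |R|=0.5769
R=−1: 1+7/11x = −1+4/11x ⇒ -3/11x=2 ⇒ x=2/(-3/11)=-7.3333
Confirm numerically:
  x=-7.036: |R|=0.97721 <1
  x=-5.791: |R|=0.86457 <1
  x=-4.721: |R|=0.73775 <1
  x=-3.798: |R|=0.59507 <1
  x=-7.851: |R|=1.03662 >1
  x=-7.406: |R|=1.00537 >1
  x=-7.357: |R|=1.00176 >1
So |R|<1 on (-7.3333, 0).

left endpoint -7.3333.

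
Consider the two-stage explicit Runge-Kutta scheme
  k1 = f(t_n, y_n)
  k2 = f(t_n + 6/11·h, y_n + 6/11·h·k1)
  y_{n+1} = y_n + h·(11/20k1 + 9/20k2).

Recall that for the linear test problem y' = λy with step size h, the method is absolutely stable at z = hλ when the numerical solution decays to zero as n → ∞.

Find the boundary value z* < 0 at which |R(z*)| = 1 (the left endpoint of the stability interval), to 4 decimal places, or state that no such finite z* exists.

z* = -4.0741.

With y'=λy (z=hλ):
  k1=λy_n ⇒ h·k1=z·y_n;  k2=λ(1+6/11z)y_n ⇒ h·k2=z(1+6/11z)y_n
  y_{n+1}/y_n = 1 + 11/20z + 9/20z(1+6/11z) = 1 + z + 27/110z²
  ⇒ R(z) = 1 + z + 27/110z².

Find x<0 with |R(x)|<1.
x=-1.66: |R|=0.0164
R=1: x+27/110x²=0 ⇒ x=−110/27=-4.0741; min R=1−1/(4·27/110)=-0.0185>−1
Confirm numerically:
  x=-3.237: |R|=0.33491 <1
  x=-2.289: |R|=0.00294 <1
  x=-2.137: |R|=0.01607 <1
  x=-4.590: |R|=1.58126 >1
  x=-4.263: |R|=1.19769 >1
Stable set (-4.0741, 0).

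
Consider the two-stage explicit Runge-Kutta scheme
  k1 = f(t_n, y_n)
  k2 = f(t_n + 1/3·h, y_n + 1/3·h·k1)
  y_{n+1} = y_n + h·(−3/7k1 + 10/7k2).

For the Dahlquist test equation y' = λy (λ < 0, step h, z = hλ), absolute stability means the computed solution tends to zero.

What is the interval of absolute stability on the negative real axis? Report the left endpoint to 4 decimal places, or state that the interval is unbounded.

z∈(-2.1000,0).

On y'=λy, z=hλ:
  k1=λy_n ⇒ h·k1=z·y_n;  k2=λ(1+1/3z)y_n ⇒ h·k2=z(1+1/3z)y_n
  y_{n+1}/y_n = 1 − 3/7z + 10/7z(1+1/3z) = 1 + z + 10/21z²
  ⇒ R(z) = 1 + z + 10/21z².

Solve |R(x)|<1 on ℝ⁻.
x=-0.39: |R|=0.6824
R=1: x+10/21x²=0 ⇒ x=−21/10=-2.1000; min R=1−1/(4·10/21)=0.4750>−1
Confirm numerically:
  x=-1.041: |R|=0.47504 <1
  x=-1.022: |R|=0.47537 <1
  x=-0.936: |R|=0.48119 <1
  x=-2.428: |R|=1.37923 >1
  x=-2.399: |R|=1.34157 >1
So |R|<1 on (-2.1000, 0).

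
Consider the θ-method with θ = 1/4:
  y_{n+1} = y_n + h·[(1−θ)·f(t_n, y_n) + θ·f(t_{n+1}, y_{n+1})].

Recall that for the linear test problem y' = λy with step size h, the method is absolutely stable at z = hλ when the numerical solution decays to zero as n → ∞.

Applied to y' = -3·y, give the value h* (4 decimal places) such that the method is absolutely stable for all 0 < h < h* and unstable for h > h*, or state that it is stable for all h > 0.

(-4.0000,0); λ=-3 ⇒ h* = (4)/3 = 1.3333.

With y'=λy (z=hλ):
  y_{n+1} = y_n + z·[3/4·y_n + 1/4·y_{n+1}] ⇒ (1 − 1/4z)y_{n+1} = (1 + 3/4z)y_n
  so R(z) = (1 + 3/4z)/(1 − 1/4z).

Solve |R(x)|<1 on ℝ⁻.
x=-1.24: |R|=0.0534
R=−1: 1+3/4x = −1+1/4x ⇒ -1/2x=2 ⇒ x=2/(-1/2)=-4.0000
Confirm numerically:
  x=-3.692: |R|=0.91992 <1
  x=-3.511: |R|=0.86979 <1
  x=-3.183: |R|=0.77252 <1
  x=-2.400: |R|=0.50000 <1
  x=-4.478: |R|=1.11276 >1
  x=-4.139: |R|=1.03416 >1
So |R|<1 on (-4.0000, 0).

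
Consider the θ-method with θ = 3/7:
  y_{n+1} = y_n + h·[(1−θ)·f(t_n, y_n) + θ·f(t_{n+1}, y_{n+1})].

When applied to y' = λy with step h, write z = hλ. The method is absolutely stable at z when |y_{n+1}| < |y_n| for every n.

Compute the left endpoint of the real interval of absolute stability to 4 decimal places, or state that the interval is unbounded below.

z* = -14.0000.

On y'=λy, z=hλ:
  y_{n+1} = y_n + z·[4/7·y_n + 3/7·y_{n+1}] ⇒ (1 − 3/7z)y_{n+1} = (1 + 4/7z)y_n
  Hence R(z) = (1 + 4/7z)/(1 − 3/7z).

Find x<0 with |R(x)|<1.
x=-1.53: |R|=0.0759
R=−1: 1+4/7x = −1+3/7x ⇒ -1/7x=2 ⇒ x=2/(-1/7)=-14.0000
Confirm numerically:
  x=-8.739: |R|=0.84162 <1
  x=-6.786: |R|=0.73631 <1
  x=-6.492: |R|=0.71642 <1
  x=-14.435: |R|=1.00865 >1
  x=-14.420: |R|=1.00836 >1
  x=-14.188: |R|=1.00379 >1
Interval (-14.0000, 0).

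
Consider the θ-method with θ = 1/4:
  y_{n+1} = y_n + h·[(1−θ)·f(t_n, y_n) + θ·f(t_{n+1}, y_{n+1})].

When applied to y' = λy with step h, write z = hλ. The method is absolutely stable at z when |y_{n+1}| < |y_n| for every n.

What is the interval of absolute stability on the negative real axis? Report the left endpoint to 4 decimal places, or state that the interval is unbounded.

z∈(-4.0000,0).

Set f=λy, z=hλ:
  y_{n+1} = y_n + z·[3/4·y_n + 1/4·y_{n+1}] ⇒ (1 − 1/4z)y_{n+1} = (1 + 3/4z)y_n
  so R(z) = (1 + 3/4z)/(1 − 1/4z).

Solve |R(x)|<1 on ℝ⁻.
x=-1.33: |R|=0.0019
R=−1: 1+3/4x = −1+1/4x ⇒ -1/2x=2 ⇒ x=2/(-1/2)=-4.0000
Confirm numerically:
  x=-3.335: |R|=0.81868 <1
  x=-2.509: |R|=0.54187 <1
  x=-1.722: |R|=0.20377 <1
  x=-4.368: |R|=1.08795 >1
  x=-4.166: |R|=1.04066 >1
So |R|<1 on (-4.0000, 0).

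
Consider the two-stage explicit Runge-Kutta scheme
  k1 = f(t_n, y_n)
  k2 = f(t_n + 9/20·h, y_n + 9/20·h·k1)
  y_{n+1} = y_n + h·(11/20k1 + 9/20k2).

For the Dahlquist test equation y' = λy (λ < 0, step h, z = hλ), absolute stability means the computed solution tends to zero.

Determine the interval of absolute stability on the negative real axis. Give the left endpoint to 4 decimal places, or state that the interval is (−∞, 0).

On y'=λy, z=hλ:
  k1=λy_n ⇒ h·k1=z·y_n;  k2=λ(1+9/20z)y_n ⇒ h·k2=z(1+9/20z)y_n
  y_{n+1}/y_n = 1 + 11/20z + 9/20z(1+9/20z) = 1 + z + 81/400z²
  Hence R(z) = 1 + z + 81/400z².

Find x<0 with |R(x)|<1.
x=-1.79: |R|=0.1412
R=1: x+81/400x²=0 ⇒ x=−400/81=-4.9383; min R=1−1/(4·81/400)=-0.2346>−1
Confirm numerically:
  x=-3.026: |R|=0.17177 <1
  x=-2.658: |R|=0.22734 <1
  x=-2.460: |R|=0.23455 <1
  x=-5.327: |R|=1.41933 >1
  x=-5.018: |R|=1.08102 >1
So |R|<1 on (-4.9383, 0).

(-4.9383, 0).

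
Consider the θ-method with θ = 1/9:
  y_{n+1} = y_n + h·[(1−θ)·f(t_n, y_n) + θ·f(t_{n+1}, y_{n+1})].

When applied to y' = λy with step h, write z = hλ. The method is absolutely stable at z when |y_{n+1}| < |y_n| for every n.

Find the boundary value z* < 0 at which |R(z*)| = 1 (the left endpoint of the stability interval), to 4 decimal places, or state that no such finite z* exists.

Set f=λy, z=hλ:
  y_{n+1} = y_n + z·[8/9·y_n + 1/9·y_{n+1}] ⇒ (1 − 1/9z)y_{n+1} = (1 + 8/9z)y_n
  so R(z) = (1 + 8/9z)/(1 − 1/9z).

Solve |R(x)|<1 on ℝ⁻.
x=-0.93: |R|=0.1571
R=−1: 1+8/9x = −1+1/9x ⇒ -7/9x=2 ⇒ x=2/(-7/9)=-2.5714
Confirm numerically:
  x=-1.637: |R|=0.38507 <1
  x=-1.513: |R|=0.29525 <1
  x=-1.339: |R|=0.16559 <1
  x=-1.204: |R|=0.06194 <1
  x=-3.130: |R|=1.32234 >1
  x=-2.866: |R|=1.17377 >1
  x=-2.611: |R|=1.02386 >1
So |R|<1 on (-2.5714, 0).

left endpoint -2.5714.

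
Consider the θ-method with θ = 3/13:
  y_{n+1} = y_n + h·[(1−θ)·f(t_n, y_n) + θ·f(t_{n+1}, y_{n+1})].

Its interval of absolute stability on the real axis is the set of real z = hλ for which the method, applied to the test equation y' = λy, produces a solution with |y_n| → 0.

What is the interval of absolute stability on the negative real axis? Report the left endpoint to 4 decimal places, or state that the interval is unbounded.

Test eqn y'=λy, z=hλ:
  y_{n+1} = y_n + z·[10/13·y_n + 3/13·y_{n+1}] ⇒ (1 − 3/13z)y_{n+1} = (1 + 10/13z)y_n
  so R(z) = (1 + 10/13z)/(1 − 3/13z).

Find x<0 with |R(x)|<1.
x=-0.36: |R|=0.6676
R=−1: 1+10/13x = −1+3/13x ⇒ -7/13x=2 ⇒ x=2/(-7/13)=-3.7143
Confirm numerically:
  x=-2.326: |R|=0.51356 <1
  x=-1.915: |R|=0.32809 <1
  x=-1.780: |R|=0.26172 <1
  x=-4.131: |R|=1.11487 >1
  x=-4.058: |R|=1.09557 >1
  x=-3.959: |R|=1.06886 >1
So |R|<1 on (-3.7143, 0).

z∈(-3.7143,0).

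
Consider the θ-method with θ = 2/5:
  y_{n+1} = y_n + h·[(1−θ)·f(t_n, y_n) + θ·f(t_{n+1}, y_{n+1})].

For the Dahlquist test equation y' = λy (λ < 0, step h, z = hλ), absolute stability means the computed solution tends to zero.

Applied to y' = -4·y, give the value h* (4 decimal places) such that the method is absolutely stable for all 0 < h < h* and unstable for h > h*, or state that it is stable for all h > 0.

Test eqn y'=λy, z=hλ:
  y_{n+1} = y_n + z·[3/5·y_n + 2/5·y_{n+1}] ⇒ (1 − 2/5z)y_{n+1} = (1 + 3/5z)y_n
  ⇒ R(z) = (1 + 3/5z)/(1 − 2/5z).

Need |R(x)|<1, x<0.
x=-1.31: |R|=0.1404
R=−1: 1+3/5x = −1+2/5x ⇒ -1/5x=2 ⇒ x=2/(-1/5)=-10.0000
Confirm numerically:
  x=-9.136: |R|=0.96287 <1
  x=-7.189: |R|=0.85494 <1
  x=-7.038: |R|=0.84473 <1
  x=-4.603: |R|=0.62009 <1
  x=-10.262: |R|=1.01026 >1
  x=-10.142: |R|=1.00562 >1
  x=-10.083: |R|=1.00330 >1
Interval (-10.0000, 0).

(-10.0000,0); λ=-4 ⇒ h* = (10)/4 = 2.5000.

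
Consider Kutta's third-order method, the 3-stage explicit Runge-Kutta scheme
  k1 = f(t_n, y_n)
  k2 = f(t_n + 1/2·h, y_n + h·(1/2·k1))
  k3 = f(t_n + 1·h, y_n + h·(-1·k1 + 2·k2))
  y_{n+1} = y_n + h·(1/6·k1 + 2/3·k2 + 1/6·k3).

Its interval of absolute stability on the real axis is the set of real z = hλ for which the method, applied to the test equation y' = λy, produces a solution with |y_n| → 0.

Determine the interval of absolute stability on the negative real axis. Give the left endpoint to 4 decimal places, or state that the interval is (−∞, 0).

Test eqn y'=λy, z=hλ:
  order 3, 3-stage ⇒ R(z)=1+z+z^2/2+z^3/6
  (e.g. R(-1.22)=0.22156, |R|=0.22156)

Boundary: |R(x)|=1, x<0.
x=-1.22: |R|=0.2216
|R(-2.71)|=1.3550 |R(-2.02)|=0.3535 |R(-1.64)|=0.0304
Bisect:
  x_lo=-3.2979 |R|=2.8378  x_hi=-0.2982 |R|=0.7418
  mid=-1.79803 |R|=0.15039 →hi
  mid=-2.54795 |R|=1.05884 →lo
  mid=-2.17299 |R|=0.52215 →hi
  mid=-2.36047 |R|=0.76659 →hi
  mid=-2.45421 |R|=0.90632 →hi
  mid=-2.50108 |R|=0.98093 →hi
  mid=-2.52452 |R|=1.01946 →lo
  ...
  [-2.51280,-2.51262] ⇒ x*=-2.5127
So |R|<1 on (-2.5127, 0).

z∈(-2.5127,0).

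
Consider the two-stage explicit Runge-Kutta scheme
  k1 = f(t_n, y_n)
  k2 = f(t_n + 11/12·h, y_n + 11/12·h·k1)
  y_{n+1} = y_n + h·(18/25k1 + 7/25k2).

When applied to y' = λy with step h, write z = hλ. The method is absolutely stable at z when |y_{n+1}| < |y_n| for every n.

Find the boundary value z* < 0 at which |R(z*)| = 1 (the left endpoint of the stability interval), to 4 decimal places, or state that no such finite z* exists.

left endpoint -3.8961.

With y'=λy (z=hλ):
  k1=λy_n ⇒ h·k1=z·y_n;  k2=λ(1+11/12z)y_n ⇒ h·k2=z(1+11/12z)y_n
  y_{n+1}/y_n = 1 + 18/25z + 7/25z(1+11/12z) = 1 + z + 77/300z²
  so R(z) = 1 + z + 77/300z².

Find x<0 with |R(x)|<1.
x=-0.93: |R|=0.2920
R=1: x+77/300x²=0 ⇒ x=−300/77=-3.8961; min R=1−1/(4·77/300)=0.0260>−1
Confirm numerically:
  x=-2.505: |R|=0.10559 <1
  x=-2.357: |R|=0.06890 <1
  x=-2.003: |R|=0.02675 <1
  x=-4.354: |R|=1.51171 >1
  x=-4.166: |R|=1.28859 >1
  x=-4.105: |R|=1.22010 >1
So |R|<1 on (-3.8961, 0).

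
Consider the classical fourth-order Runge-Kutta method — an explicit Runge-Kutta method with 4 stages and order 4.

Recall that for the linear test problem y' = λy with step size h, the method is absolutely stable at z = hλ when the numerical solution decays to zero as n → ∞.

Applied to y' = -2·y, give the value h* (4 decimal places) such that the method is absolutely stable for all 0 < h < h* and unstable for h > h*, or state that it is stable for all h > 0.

(-2.7853,0); λ=-2 ⇒ h* = 1.3926.

Set f=λy, z=hλ:
  order 4, 4-stage ⇒ R(z)=1+z+z^2/2+z^3/6+z^4/24
  (e.g. R(-0.96)=0.38873, |R|=0.38873)

Boundary: |R(x)|=1, x<0.
x=-0.96: |R|=0.3887
|R(-2.94)|=1.2594 |R(-2.75)|=0.9481 |R(-1.84)|=0.2921
Bisect:
  x_lo=-3.5829 |R|=3.0363  x_hi=-0.0563 |R|=0.9452
  mid=-1.81962 |R|=0.28854 →hi
  mid=-2.70126 |R|=0.88052 →hi
  mid=-3.14208 |R|=1.68536 →lo
  mid=-2.92167 |R|=1.22585 →lo
  mid=-2.81146 |R|=1.04018 →lo
  mid=-2.75636 |R|=0.95725 →hi
  mid=-2.78391 |R|=0.99792 →hi
  mid=-2.79769 |R|=1.01885 →lo
  ...
  [-2.78542,-2.78520] ⇒ x*=-2.7853
So |R|<1 on (-2.7853, 0).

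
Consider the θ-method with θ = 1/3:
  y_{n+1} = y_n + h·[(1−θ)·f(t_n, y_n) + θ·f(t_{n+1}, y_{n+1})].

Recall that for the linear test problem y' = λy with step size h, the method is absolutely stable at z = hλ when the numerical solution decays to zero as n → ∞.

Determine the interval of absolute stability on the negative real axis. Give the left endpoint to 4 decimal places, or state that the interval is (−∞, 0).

(-6.0000, 0).

On y'=λy, z=hλ:
  y_{n+1} = y_n + z·[2/3·y_n + 1/3·y_{n+1}] ⇒ (1 − 1/3z)y_{n+1} = (1 + 2/3z)y_n
  so R(z) = (1 + 2/3z)/(1 − 1/3z).

Solve |R(x)|<1 on ℝ⁻.
x=-1.26: |R|=0.1127
R=−1: 1+2/3x = −1+1/3x ⇒ -1/3x=2 ⇒ x=2/(-1/3)=-6.0000
Confirm numerically:
  x=-5.819: |R|=0.97948 <1
  x=-4.462: |R|=0.79389 <1
  x=-3.268: |R|=0.56414 <1
  x=-3.050: |R|=0.51240 <1
  x=-6.415: |R|=1.04408 >1
  x=-6.098: |R|=1.01077 >1
Interval (-6.0000, 0).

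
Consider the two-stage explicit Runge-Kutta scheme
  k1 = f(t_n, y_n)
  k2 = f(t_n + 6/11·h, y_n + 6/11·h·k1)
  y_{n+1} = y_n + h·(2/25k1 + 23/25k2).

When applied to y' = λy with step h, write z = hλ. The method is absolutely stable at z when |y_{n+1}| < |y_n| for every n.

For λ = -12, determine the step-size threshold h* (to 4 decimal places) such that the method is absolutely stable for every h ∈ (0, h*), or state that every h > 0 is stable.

Test eqn y'=λy, z=hλ:
  k1=λy_n ⇒ h·k1=z·y_n;  k2=λ(1+6/11z)y_n ⇒ h·k2=z(1+6/11z)y_n
  y_{n+1}/y_n = 1 + 2/25z + 23/25z(1+6/11z) = 1 + z + 138/275z²
  ⇒ R(z) = 1 + z + 138/275z².

Boundary: |R(x)|=1, x<0.
x=-1.7: |R|=0.7503
R=1: x+138/275x²=0 ⇒ x=−275/138=-1.9928; min R=1−1/(4·138/275)=0.5018>−1
Confirm numerically:
  x=-1.569: |R|=0.66636 <1
  x=-1.434: |R|=0.59792 <1
  x=-1.208: |R|=0.52429 <1
  x=-2.190: |R|=1.21677 >1
  x=-2.116: |R|=1.13087 >1
  x=-2.079: |R|=1.08998 >1
Stable set (-1.9928, 0).

(-1.9928,0); λ=-12 ⇒ h* = (275/138)/12 = 0.1661.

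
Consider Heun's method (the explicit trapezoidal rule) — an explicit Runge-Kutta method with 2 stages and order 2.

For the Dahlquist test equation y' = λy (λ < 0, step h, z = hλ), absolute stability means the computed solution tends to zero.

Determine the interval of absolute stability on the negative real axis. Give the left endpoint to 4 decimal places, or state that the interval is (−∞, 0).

(-2.0000, 0).

On y'=λy, z=hλ:
  order 2, 2-stage ⇒ R(z)=1+z+z^2/2
  (e.g. R(-0.54)=0.60580, |R|=0.60580)

Solve |R(x)|<1 on ℝ⁻.
x=-0.54: |R|=0.6058
|R(-2.04)|=1.0408 |R(-1.42)|=0.5882 |R(-1.37)|=0.5685
Bisect:
  x_lo=-2.7652 |R|=2.0580  x_hi=-0.2649 |R|=0.7702
  mid=-1.51503 |R|=0.63263 →hi
  mid=-2.14011 |R|=1.14993 →lo
  mid=-1.82757 |R|=0.84244 →hi
  mid=-1.98384 |R|=0.98397 →hi
  mid=-2.06198 |R|=1.06390 →lo
  mid=-2.02291 |R|=1.02317 →lo
  mid=-2.00338 |R|=1.00338 →lo
  ...
  [-2.00002,-1.99987] ⇒ x*=-2.0000
Stable set (-2.0000, 0).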